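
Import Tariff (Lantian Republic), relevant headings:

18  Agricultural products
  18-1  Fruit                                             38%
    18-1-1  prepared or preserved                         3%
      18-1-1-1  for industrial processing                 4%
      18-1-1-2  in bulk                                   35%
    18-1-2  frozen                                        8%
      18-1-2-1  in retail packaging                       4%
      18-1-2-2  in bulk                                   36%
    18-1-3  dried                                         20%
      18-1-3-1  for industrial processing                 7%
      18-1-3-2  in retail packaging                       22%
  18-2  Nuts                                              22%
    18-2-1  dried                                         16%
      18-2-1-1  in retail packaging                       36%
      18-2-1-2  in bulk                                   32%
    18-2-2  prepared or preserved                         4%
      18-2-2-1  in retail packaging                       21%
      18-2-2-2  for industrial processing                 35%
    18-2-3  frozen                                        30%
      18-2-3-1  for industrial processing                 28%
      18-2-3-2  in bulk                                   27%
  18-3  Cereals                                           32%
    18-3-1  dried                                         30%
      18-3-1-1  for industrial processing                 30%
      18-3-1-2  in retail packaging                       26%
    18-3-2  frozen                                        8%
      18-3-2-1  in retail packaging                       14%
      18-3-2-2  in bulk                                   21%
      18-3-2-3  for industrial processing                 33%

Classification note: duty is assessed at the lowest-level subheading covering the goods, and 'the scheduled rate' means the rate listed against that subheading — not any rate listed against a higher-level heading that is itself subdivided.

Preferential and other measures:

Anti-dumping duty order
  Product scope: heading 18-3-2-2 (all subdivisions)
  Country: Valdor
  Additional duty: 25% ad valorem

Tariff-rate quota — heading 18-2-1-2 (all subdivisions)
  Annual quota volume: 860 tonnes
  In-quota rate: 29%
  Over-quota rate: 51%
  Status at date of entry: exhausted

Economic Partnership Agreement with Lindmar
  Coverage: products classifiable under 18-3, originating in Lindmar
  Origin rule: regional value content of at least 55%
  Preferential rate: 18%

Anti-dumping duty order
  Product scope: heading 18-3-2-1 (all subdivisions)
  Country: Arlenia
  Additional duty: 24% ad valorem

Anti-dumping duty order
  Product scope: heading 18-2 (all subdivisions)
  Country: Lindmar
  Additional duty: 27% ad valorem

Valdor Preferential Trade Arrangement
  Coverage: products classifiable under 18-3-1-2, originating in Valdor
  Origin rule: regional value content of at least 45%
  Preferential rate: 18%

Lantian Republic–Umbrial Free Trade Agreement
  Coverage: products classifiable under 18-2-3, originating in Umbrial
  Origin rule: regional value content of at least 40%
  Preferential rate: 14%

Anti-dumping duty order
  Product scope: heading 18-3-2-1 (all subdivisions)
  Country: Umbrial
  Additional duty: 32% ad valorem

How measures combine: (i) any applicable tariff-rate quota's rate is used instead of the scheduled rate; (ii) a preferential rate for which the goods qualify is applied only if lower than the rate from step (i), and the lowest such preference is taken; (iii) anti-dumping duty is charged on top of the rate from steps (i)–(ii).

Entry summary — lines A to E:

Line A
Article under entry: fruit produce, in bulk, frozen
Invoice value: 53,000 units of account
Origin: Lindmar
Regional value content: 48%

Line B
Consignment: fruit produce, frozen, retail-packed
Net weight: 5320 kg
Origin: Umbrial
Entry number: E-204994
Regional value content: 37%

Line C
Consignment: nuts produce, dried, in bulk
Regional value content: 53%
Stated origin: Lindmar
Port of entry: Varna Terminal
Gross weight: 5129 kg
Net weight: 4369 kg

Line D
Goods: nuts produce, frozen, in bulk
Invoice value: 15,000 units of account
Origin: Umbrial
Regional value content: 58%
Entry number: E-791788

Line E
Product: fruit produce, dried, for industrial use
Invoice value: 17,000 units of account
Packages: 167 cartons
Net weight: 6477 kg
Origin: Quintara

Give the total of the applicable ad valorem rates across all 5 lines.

Line A: fruit → 18-1; frozen → 18-1-2; in bulk → 18-1-2-2. Scheduled 36%. Lindmar agreement on 18-3: 18-1-2-2 not covered. → 36%.
Line B: fruit → 18-1; frozen → 18-1-2; retail-packed → 18-1-2-1. Scheduled 4%. Umbrial agreement on 18-2-3: 18-1-2-1 not covered. → 4%.
Line C: nuts → 18-2; dried → 18-2-1; in bulk → 18-2-1-2. Scheduled 32%. quota on 18-2-1-2 exhausted → over-quota 51%; Lindmar agreement on 18-3: 18-2-1-2 not covered; anti-dumping (Lindmar, 18-2): +27%; total 51% + 27% = 78%. → 78%.
Line D: nuts → 18-2; frozen → 18-2-3; in bulk → 18-2-3-2. Scheduled 27%. Umbrial agreement on 18-2-3: RVC ≥ 40% → 14% available; preferential 14%. → 14%.
Line E: fruit → 18-1; dried → 18-1-3; for industrial use → 18-1-3-1. Scheduled 7%. No special measure applies. → 7%.
Sum: 36% + 4% + 78% + 14% + 7% = 139%.

139%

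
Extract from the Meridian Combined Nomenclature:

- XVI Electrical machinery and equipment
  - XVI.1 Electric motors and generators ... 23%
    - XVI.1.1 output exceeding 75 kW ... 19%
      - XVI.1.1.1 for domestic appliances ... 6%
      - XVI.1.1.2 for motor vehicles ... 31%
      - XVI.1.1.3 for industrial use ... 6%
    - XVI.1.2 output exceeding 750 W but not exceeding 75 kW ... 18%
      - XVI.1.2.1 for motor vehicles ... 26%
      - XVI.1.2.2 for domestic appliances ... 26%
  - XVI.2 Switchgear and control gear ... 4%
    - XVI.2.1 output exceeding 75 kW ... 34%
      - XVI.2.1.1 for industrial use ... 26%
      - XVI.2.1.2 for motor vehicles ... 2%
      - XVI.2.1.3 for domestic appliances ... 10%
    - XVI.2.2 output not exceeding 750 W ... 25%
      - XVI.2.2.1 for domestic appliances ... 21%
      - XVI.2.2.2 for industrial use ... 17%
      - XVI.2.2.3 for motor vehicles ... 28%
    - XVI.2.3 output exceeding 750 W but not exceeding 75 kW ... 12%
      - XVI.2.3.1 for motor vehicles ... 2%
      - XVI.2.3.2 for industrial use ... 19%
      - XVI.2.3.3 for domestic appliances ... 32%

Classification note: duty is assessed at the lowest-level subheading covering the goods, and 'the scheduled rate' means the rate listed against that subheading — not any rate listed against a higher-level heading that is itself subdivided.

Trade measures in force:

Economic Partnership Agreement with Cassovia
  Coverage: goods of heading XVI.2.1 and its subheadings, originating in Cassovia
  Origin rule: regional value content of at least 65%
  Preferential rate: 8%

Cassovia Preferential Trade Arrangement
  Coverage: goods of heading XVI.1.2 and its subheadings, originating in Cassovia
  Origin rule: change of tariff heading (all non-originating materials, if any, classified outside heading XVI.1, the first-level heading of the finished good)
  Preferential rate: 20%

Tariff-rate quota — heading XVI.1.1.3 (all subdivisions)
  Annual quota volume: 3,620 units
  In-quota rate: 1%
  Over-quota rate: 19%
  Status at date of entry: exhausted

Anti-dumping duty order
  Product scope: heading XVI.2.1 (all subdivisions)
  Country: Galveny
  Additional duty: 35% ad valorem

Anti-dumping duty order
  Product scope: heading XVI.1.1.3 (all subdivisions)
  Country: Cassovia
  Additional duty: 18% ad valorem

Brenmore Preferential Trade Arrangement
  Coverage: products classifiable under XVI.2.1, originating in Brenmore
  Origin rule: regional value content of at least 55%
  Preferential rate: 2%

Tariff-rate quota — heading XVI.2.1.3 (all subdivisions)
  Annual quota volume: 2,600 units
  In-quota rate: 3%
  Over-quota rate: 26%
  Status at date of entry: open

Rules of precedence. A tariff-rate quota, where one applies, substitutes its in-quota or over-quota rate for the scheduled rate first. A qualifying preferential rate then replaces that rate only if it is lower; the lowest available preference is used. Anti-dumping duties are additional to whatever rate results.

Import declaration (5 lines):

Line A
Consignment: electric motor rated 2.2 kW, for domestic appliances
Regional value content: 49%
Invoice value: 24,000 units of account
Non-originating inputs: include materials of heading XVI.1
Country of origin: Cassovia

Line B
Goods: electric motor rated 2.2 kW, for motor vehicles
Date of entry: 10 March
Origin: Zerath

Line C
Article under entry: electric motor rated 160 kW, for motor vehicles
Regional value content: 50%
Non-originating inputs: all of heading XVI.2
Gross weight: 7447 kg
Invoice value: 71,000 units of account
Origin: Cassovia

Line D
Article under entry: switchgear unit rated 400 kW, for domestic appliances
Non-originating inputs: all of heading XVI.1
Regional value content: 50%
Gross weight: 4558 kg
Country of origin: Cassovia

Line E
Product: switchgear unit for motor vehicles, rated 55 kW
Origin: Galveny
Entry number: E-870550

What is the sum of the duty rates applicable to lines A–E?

88%

Line A: electric motor → XVI.1; rated 2.2 kW → XVI.1.2; for domestic appliances → XVI.1.2.2. Scheduled 26%. Cassovia agreement on XVI.2.1: XVI.1.2.2 not covered; Cassovia agreement on XVI.1.2: CTH not met. → 26%.
Line B: electric motor → XVI.1; rated 2.2 kW → XVI.1.2; for motor vehicles → XVI.1.2.1. Scheduled 26%. No special measure applies. → 26%.
Line C: electric motor → XVI.1; rated 160 kW → XVI.1.1; for motor vehicles → XVI.1.1.2. Scheduled 31%. Cassovia agreement on XVI.2.1: XVI.1.1.2 not covered; Cassovia agreement on XVI.1.2: XVI.1.1.2 not covered. → 31%.
Line D: switchgear unit → XVI.2; rated 400 kW → XVI.2.1; for domestic appliances → XVI.2.1.3. Scheduled 10%. quota on XVI.2.1.3 open → in-quota 3%; Cassovia agreement on XVI.2.1: RVC < 65%; Cassovia agreement on XVI.1.2: XVI.2.1.3 not covered. → 3%.
Line E: switchgear unit → XVI.2; rated 55 kW → XVI.2.3; for motor vehicles → XVI.2.3.1. Scheduled 2%. No special measure applies. → 2%.
Sum: 26% + 26% + 31% + 3% + 2% = 88%.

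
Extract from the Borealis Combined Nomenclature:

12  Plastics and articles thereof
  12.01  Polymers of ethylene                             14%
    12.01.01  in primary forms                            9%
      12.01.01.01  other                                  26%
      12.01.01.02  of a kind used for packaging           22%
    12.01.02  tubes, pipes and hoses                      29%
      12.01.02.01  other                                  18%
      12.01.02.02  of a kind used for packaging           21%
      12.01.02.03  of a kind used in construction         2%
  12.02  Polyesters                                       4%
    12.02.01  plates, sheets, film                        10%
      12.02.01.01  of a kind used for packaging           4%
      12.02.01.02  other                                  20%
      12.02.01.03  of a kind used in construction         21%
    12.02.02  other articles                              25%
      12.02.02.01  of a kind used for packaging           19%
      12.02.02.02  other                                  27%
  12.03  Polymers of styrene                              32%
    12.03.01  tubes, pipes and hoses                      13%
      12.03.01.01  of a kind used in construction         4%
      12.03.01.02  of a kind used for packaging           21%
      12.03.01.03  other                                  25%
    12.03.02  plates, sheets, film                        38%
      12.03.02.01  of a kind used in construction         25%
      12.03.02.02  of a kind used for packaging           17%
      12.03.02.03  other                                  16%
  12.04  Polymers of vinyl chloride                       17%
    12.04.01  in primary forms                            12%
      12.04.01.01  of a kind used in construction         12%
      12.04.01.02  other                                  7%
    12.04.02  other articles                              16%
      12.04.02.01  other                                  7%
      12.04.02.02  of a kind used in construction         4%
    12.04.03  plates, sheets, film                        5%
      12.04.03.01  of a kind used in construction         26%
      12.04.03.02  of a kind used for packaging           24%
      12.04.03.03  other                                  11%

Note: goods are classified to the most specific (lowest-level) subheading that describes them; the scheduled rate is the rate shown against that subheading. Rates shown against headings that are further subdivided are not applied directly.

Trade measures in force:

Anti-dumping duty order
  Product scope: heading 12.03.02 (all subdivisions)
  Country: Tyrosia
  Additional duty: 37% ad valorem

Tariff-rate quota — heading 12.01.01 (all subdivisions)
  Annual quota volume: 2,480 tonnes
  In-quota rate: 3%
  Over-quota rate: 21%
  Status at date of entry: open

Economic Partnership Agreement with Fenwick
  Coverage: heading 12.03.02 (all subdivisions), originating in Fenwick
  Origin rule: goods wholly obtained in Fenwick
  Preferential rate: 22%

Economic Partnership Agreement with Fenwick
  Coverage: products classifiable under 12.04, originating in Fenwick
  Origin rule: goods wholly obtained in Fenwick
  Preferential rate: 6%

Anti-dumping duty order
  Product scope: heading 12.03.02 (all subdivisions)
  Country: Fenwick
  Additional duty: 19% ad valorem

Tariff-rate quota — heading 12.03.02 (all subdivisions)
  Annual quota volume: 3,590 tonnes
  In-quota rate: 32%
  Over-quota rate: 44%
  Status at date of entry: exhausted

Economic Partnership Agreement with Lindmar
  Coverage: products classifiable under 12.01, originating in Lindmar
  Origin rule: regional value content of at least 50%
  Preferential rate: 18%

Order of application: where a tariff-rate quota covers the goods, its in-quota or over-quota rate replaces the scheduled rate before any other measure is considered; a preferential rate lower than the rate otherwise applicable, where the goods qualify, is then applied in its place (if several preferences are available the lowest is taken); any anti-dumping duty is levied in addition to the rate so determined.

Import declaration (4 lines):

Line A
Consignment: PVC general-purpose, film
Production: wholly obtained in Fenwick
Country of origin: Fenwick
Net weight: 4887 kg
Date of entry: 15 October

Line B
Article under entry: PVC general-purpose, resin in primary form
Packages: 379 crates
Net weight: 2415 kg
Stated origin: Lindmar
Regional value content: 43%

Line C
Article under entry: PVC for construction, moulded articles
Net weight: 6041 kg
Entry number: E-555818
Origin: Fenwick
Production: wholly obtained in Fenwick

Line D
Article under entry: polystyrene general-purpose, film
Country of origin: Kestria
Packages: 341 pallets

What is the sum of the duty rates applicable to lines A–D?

Line A: PVC → 12.04; film → 12.04.03; general-purpose → 12.04.03.03. Scheduled 11%. Fenwick agreement on 12.03.02: 12.04.03.03 not covered; Fenwick agreement on 12.04: wholly obtained → 6% available; preferential 6%. → 6%.
Line B: PVC → 12.04; resin in primary form → 12.04.01; general-purpose → 12.04.01.02. Scheduled 7%. Lindmar agreement on 12.01: 12.04.01.02 not covered. → 7%.
Line C: PVC → 12.04; moulded articles → 12.04.02; for construction → 12.04.02.02. Scheduled 4%. Fenwick agreement on 12.03.02: 12.04.02.02 not covered; Fenwick agreement on 12.04: wholly obtained → 6% available; preference 6% not lower than 4% → no reduction. → 4%.
Line D: polystyrene → 12.03; film → 12.03.02; general-purpose → 12.03.02.03. Scheduled 16%. quota on 12.03.02 exhausted → over-quota 44%. → 44%.
Sum: 6% + 7% + 4% + 44% = 61%.

61%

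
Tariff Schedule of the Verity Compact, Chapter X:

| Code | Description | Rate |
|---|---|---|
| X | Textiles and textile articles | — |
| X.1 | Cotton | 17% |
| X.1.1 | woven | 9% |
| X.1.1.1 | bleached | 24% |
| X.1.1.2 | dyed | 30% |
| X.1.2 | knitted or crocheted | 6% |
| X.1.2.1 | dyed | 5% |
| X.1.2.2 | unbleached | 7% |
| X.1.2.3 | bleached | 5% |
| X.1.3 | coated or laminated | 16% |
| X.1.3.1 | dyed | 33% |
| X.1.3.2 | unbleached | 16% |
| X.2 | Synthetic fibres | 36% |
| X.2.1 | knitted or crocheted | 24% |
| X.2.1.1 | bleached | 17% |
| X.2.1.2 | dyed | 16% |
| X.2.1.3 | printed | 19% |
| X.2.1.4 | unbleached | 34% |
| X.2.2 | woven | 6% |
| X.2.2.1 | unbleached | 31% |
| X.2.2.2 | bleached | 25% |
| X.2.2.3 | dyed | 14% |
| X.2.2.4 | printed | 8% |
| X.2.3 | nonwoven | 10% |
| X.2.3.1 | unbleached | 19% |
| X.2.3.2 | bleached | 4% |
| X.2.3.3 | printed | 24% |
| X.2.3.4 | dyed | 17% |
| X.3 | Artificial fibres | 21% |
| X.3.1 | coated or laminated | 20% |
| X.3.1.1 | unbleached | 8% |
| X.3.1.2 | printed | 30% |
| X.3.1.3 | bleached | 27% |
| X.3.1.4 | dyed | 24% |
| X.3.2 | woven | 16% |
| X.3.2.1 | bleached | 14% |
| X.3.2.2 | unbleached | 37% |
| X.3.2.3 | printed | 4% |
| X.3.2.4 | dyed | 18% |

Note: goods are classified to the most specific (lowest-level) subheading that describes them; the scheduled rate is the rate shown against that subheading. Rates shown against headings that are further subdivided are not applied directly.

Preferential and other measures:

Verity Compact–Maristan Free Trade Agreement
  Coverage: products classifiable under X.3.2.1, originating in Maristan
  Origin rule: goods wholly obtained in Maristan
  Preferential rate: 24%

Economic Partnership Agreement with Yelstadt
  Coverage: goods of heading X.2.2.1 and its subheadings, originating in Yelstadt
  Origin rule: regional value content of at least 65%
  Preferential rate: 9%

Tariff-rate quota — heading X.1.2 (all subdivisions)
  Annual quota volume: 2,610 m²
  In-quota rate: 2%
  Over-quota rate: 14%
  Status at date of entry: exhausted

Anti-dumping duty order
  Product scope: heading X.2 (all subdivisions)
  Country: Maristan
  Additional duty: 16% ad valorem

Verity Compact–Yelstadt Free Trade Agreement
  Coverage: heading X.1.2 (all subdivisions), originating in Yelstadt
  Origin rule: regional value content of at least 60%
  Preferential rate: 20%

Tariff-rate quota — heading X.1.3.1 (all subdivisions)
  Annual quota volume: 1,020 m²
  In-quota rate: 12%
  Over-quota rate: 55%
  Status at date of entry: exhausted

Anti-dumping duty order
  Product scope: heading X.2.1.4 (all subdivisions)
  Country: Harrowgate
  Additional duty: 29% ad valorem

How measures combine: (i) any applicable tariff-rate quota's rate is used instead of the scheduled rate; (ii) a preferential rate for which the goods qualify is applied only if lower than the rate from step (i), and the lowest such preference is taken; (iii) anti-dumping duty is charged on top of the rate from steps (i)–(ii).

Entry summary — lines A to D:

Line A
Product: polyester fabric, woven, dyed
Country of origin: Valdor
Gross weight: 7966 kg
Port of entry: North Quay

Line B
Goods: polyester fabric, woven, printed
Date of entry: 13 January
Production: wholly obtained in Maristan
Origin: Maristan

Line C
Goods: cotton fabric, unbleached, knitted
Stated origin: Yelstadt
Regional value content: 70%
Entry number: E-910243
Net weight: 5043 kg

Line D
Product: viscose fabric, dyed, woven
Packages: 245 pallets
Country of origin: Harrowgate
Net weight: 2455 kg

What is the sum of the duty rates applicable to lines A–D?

70%

Line A: polyester → X.2; woven → X.2.2; dyed → X.2.2.3. Scheduled 14%. No special measure applies. → 14%.
Line B: polyester → X.2; woven → X.2.2; printed → X.2.2.4. Scheduled 8%. Maristan agreement on X.3.2.1: X.2.2.4 not covered; anti-dumping (Maristan, X.2): +16%; total 8% + 16% = 24%. → 24%.
Line C: cotton → X.1; knitted → X.1.2; unbleached → X.1.2.2. Scheduled 7%. quota on X.1.2 exhausted → over-quota 14%; Yelstadt agreement on X.2.2.1: X.1.2.2 not covered; Yelstadt agreement on X.1.2: RVC ≥ 60% → 20% available; preference 20% not lower than 14% → no reduction. → 14%.
Line D: viscose → X.3; woven → X.3.2; dyed → X.3.2.4. Scheduled 18%. No special measure applies. → 18%.
Sum: 14% + 24% + 14% + 18% = 70%.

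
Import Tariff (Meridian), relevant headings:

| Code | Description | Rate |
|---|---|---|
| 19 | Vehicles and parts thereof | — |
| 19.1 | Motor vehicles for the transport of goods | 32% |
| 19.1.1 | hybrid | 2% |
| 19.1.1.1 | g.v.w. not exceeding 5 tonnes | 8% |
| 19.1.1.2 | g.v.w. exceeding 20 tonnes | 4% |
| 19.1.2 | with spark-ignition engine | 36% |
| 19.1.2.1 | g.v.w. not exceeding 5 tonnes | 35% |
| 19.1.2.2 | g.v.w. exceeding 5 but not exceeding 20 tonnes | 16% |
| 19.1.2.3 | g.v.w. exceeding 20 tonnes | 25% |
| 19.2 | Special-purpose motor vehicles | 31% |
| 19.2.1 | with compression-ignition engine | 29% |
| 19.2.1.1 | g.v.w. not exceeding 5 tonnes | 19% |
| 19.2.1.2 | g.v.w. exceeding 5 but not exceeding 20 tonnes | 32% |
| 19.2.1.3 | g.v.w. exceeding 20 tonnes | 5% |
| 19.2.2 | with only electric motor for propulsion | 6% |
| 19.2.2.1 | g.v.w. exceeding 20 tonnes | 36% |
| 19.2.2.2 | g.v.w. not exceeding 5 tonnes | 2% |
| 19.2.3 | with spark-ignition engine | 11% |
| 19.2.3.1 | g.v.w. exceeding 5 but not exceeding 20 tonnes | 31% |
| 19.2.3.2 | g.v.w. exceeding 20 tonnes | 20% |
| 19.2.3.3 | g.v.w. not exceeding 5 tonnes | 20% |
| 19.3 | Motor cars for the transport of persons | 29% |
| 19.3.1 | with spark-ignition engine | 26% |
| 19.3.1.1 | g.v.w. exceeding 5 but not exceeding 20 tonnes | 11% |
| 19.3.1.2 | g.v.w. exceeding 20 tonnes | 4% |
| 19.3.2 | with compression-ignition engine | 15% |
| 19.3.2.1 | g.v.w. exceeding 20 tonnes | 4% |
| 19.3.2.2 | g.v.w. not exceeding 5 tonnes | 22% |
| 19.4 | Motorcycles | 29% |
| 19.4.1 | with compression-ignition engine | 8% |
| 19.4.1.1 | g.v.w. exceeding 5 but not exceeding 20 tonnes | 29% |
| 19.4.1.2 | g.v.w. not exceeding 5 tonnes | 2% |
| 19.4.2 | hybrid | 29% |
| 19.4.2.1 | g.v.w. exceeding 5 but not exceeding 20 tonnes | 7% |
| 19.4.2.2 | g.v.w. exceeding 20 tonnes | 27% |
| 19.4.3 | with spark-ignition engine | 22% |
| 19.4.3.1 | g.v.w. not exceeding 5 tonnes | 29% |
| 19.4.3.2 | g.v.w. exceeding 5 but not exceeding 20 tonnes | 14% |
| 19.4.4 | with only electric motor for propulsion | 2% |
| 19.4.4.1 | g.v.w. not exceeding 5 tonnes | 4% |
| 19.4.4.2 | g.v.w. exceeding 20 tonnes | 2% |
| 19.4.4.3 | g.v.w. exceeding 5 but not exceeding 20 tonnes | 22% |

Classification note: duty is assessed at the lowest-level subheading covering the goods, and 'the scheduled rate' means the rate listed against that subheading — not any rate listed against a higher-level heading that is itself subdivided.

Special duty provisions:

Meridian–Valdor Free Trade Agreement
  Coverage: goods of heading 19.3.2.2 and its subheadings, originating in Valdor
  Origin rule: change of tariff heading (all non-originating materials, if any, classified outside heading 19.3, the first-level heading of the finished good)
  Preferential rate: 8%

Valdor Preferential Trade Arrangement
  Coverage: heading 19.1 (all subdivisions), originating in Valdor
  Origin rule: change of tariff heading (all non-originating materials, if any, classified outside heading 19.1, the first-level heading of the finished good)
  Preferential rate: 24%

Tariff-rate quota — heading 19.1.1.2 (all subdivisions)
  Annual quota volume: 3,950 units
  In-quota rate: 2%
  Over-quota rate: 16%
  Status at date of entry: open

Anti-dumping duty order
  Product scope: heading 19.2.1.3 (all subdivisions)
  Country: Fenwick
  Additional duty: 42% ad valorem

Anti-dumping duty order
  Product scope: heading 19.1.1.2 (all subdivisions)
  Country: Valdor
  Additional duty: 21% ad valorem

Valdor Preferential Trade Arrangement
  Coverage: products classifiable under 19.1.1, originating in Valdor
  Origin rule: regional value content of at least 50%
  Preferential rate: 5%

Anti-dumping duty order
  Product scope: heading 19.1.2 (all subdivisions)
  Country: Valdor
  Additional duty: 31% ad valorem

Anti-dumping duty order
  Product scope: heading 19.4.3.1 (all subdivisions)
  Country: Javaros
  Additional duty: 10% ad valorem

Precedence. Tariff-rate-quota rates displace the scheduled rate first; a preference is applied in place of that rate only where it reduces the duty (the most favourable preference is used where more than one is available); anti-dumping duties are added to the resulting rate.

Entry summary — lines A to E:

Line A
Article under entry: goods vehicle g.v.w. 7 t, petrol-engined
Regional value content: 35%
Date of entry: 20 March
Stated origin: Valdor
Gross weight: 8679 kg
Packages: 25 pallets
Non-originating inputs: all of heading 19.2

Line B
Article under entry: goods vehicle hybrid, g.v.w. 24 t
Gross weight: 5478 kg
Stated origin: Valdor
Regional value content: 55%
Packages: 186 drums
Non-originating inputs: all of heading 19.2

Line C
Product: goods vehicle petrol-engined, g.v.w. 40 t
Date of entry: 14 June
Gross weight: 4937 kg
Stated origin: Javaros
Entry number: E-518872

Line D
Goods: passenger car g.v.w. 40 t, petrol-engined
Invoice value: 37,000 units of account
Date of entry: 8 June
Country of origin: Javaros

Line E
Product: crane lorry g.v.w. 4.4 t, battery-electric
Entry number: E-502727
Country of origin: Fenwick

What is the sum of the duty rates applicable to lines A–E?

101%

Line A: goods vehicle → 19.1; petrol-engined → 19.1.2; g.v.w. 7 t → 19.1.2.2. Scheduled 16%. Valdor agreement on 19.3.2.2: 19.1.2.2 not covered; Valdor agreement on 19.1: CTH met → 24% available; Valdor agreement on 19.1.1: 19.1.2.2 not covered; preference 24% not lower than 16% → no reduction; anti-dumping (Valdor, 19.1.2): +31%; total 16% + 31% = 47%. → 47%.
Line B: goods vehicle → 19.1; hybrid → 19.1.1; g.v.w. 24 t → 19.1.1.2. Scheduled 4%. quota on 19.1.1.2 open → in-quota 2%; Valdor agreement on 19.3.2.2: 19.1.1.2 not covered; Valdor agreement on 19.1: CTH met → 24% available; Valdor agreement on 19.1.1: RVC ≥ 50% → 5% available; preference 5% not lower than 2% → no reduction; anti-dumping (Valdor, 19.1.1.2): +21%; total 2% + 21% = 23%. → 23%.
Line C: goods vehicle → 19.1; petrol-engined → 19.1.2; g.v.w. 40 t → 19.1.2.3. Scheduled 25%. No special measure applies. → 25%.
Line D: passenger car → 19.3; petrol-engined → 19.3.1; g.v.w. 40 t → 19.3.1.2. Scheduled 4%. No special measure applies. → 4%.
Line E: crane lorry → 19.2; battery-electric → 19.2.2; g.v.w. 4.4 t → 19.2.2.2. Scheduled 2%. No special measure applies. → 2%.
Sum: 47% + 23% + 25% + 4% + 2% = 101%.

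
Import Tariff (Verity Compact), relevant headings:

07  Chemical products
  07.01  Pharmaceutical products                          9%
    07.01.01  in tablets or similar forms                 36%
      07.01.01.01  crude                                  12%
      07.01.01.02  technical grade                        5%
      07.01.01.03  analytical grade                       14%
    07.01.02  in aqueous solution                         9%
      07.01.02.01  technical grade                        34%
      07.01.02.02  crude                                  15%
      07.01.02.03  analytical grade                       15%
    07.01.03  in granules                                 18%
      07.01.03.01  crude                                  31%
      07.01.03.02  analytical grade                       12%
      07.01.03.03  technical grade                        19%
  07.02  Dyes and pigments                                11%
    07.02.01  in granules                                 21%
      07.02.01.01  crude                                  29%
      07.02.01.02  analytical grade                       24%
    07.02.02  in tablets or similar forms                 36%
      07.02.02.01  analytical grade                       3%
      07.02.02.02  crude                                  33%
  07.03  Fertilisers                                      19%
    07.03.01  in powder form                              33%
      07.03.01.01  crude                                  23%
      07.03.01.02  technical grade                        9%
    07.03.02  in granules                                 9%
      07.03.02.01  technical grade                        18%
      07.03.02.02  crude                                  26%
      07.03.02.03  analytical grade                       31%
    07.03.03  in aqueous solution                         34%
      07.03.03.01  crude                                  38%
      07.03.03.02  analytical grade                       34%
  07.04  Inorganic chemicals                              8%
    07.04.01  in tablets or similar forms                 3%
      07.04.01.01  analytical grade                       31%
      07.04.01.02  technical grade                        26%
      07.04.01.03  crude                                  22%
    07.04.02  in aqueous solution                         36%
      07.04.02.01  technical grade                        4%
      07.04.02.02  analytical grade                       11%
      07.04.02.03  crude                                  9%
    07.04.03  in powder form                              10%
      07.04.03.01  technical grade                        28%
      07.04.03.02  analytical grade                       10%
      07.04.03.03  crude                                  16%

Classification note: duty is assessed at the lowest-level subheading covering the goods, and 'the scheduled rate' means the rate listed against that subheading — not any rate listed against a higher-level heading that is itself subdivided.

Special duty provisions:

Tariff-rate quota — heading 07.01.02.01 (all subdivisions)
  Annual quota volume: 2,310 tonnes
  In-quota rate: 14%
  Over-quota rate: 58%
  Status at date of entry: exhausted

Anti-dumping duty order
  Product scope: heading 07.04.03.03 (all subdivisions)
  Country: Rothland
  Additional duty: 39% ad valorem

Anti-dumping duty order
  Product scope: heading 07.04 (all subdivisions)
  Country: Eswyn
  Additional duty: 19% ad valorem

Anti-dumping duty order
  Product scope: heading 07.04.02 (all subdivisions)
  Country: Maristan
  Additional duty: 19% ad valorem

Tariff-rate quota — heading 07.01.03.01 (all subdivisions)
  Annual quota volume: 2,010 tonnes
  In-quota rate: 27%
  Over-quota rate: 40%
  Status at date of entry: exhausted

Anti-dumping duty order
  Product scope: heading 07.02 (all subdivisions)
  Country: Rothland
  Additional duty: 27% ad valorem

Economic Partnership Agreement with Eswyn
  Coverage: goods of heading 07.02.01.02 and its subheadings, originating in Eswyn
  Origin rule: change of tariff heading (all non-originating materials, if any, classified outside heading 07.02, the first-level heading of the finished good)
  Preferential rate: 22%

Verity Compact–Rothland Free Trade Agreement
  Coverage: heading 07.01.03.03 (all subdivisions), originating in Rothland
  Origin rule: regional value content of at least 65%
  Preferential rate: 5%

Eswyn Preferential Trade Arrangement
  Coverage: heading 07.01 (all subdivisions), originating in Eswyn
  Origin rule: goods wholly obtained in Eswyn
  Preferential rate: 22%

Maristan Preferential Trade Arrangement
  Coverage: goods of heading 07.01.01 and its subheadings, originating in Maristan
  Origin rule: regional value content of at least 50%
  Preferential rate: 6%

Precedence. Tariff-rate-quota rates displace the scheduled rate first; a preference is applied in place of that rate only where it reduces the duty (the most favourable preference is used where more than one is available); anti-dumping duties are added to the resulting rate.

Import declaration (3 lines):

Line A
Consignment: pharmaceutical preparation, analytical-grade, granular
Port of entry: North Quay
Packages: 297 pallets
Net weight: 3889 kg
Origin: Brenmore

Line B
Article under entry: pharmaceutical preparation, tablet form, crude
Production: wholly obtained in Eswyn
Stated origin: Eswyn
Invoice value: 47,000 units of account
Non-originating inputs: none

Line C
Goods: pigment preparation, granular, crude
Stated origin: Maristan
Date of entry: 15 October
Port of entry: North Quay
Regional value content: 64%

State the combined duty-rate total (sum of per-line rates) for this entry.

Line A: pharmaceutical → 07.01; granular → 07.01.03; analytical-grade → 07.01.03.02. Scheduled 12%. No special measure applies. → 12%.
Line B: pharmaceutical → 07.01; tablet form → 07.01.01; crude → 07.01.01.01. Scheduled 12%. Eswyn agreement on 07.02.01.02: 07.01.01.01 not covered; Eswyn agreement on 07.01: wholly obtained → 22% available; preference 22% not lower than 12% → no reduction. → 12%.
Line C: pigment → 07.02; granular → 07.02.01; crude → 07.02.01.01. Scheduled 29%. Maristan agreement on 07.01.01: 07.02.01.01 not covered. → 29%.
Sum: 12% + 12% + 29% = 53%.

53%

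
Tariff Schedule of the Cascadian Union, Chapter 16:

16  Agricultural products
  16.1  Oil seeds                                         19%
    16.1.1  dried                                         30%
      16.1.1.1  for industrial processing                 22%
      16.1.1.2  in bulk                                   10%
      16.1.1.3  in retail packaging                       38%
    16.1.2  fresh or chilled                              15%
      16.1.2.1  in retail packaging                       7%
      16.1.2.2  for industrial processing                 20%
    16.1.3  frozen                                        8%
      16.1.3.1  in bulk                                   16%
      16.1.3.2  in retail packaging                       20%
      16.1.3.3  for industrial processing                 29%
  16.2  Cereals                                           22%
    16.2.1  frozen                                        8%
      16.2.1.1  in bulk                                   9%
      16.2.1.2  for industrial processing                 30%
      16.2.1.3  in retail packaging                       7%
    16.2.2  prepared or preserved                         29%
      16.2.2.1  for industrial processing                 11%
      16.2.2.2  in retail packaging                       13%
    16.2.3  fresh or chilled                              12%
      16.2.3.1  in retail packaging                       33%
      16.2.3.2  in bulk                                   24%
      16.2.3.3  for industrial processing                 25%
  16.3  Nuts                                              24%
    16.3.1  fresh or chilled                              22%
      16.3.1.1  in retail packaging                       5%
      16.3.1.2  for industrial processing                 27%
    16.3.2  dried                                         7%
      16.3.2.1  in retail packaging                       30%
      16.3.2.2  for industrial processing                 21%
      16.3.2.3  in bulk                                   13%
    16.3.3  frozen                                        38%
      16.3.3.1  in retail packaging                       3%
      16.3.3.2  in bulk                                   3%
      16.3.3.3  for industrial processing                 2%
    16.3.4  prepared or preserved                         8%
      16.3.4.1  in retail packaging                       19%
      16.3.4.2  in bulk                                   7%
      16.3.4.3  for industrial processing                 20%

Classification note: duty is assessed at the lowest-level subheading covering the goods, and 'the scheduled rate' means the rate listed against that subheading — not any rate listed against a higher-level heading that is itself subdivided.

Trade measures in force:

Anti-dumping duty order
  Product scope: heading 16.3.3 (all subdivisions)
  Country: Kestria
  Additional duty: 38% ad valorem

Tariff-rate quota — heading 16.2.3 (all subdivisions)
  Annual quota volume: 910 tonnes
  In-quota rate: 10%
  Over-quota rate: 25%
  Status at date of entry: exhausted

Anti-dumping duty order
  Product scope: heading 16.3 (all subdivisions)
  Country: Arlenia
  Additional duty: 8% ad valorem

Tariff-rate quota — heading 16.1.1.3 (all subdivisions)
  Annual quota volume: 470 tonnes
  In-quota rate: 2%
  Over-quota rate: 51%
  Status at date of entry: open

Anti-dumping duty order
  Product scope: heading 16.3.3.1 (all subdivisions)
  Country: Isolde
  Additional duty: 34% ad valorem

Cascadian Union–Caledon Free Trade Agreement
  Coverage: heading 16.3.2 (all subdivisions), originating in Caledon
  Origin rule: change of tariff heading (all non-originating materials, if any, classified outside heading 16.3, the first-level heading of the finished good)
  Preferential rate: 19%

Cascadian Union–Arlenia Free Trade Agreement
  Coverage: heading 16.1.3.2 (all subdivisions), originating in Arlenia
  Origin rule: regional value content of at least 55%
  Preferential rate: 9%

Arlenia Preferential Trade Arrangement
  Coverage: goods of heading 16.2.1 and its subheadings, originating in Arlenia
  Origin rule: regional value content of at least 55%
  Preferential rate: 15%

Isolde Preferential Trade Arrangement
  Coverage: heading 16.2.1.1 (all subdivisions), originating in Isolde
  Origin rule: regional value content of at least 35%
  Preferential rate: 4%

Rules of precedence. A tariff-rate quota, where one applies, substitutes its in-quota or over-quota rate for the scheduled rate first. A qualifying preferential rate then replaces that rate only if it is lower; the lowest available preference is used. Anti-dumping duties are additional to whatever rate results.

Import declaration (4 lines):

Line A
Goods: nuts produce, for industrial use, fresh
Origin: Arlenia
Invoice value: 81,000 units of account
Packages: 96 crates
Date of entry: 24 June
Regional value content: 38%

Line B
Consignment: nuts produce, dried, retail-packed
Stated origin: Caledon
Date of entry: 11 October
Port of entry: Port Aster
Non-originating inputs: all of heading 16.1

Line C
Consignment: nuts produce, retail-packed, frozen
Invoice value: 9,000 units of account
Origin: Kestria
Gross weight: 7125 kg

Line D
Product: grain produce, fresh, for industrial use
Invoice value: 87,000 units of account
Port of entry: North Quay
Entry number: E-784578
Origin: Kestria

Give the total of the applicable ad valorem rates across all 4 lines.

120%

Line A: nuts → 16.3; fresh → 16.3.1; for industrial use → 16.3.1.2. Scheduled 27%. Arlenia agreement on 16.1.3.2: 16.3.1.2 not covered; Arlenia agreement on 16.2.1: 16.3.1.2 not covered; anti-dumping (Arlenia, 16.3): +8%; total 27% + 8% = 35%. → 35%.
Line B: nuts → 16.3; dried → 16.3.2; retail-packed → 16.3.2.1. Scheduled 30%. Caledon agreement on 16.3.2: CTH met → 19% available; preferential 19%. → 19%.
Line C: nuts → 16.3; frozen → 16.3.3; retail-packed → 16.3.3.1. Scheduled 3%. anti-dumping (Kestria, 16.3.3): +38%; total 3% + 38% = 41%. → 41%.
Line D: grain → 16.2; fresh → 16.2.3; for industrial use → 16.2.3.3. Scheduled 25%. quota on 16.2.3 exhausted → over-quota 25%. → 25%.
Sum: 35% + 19% + 41% + 25% = 120%.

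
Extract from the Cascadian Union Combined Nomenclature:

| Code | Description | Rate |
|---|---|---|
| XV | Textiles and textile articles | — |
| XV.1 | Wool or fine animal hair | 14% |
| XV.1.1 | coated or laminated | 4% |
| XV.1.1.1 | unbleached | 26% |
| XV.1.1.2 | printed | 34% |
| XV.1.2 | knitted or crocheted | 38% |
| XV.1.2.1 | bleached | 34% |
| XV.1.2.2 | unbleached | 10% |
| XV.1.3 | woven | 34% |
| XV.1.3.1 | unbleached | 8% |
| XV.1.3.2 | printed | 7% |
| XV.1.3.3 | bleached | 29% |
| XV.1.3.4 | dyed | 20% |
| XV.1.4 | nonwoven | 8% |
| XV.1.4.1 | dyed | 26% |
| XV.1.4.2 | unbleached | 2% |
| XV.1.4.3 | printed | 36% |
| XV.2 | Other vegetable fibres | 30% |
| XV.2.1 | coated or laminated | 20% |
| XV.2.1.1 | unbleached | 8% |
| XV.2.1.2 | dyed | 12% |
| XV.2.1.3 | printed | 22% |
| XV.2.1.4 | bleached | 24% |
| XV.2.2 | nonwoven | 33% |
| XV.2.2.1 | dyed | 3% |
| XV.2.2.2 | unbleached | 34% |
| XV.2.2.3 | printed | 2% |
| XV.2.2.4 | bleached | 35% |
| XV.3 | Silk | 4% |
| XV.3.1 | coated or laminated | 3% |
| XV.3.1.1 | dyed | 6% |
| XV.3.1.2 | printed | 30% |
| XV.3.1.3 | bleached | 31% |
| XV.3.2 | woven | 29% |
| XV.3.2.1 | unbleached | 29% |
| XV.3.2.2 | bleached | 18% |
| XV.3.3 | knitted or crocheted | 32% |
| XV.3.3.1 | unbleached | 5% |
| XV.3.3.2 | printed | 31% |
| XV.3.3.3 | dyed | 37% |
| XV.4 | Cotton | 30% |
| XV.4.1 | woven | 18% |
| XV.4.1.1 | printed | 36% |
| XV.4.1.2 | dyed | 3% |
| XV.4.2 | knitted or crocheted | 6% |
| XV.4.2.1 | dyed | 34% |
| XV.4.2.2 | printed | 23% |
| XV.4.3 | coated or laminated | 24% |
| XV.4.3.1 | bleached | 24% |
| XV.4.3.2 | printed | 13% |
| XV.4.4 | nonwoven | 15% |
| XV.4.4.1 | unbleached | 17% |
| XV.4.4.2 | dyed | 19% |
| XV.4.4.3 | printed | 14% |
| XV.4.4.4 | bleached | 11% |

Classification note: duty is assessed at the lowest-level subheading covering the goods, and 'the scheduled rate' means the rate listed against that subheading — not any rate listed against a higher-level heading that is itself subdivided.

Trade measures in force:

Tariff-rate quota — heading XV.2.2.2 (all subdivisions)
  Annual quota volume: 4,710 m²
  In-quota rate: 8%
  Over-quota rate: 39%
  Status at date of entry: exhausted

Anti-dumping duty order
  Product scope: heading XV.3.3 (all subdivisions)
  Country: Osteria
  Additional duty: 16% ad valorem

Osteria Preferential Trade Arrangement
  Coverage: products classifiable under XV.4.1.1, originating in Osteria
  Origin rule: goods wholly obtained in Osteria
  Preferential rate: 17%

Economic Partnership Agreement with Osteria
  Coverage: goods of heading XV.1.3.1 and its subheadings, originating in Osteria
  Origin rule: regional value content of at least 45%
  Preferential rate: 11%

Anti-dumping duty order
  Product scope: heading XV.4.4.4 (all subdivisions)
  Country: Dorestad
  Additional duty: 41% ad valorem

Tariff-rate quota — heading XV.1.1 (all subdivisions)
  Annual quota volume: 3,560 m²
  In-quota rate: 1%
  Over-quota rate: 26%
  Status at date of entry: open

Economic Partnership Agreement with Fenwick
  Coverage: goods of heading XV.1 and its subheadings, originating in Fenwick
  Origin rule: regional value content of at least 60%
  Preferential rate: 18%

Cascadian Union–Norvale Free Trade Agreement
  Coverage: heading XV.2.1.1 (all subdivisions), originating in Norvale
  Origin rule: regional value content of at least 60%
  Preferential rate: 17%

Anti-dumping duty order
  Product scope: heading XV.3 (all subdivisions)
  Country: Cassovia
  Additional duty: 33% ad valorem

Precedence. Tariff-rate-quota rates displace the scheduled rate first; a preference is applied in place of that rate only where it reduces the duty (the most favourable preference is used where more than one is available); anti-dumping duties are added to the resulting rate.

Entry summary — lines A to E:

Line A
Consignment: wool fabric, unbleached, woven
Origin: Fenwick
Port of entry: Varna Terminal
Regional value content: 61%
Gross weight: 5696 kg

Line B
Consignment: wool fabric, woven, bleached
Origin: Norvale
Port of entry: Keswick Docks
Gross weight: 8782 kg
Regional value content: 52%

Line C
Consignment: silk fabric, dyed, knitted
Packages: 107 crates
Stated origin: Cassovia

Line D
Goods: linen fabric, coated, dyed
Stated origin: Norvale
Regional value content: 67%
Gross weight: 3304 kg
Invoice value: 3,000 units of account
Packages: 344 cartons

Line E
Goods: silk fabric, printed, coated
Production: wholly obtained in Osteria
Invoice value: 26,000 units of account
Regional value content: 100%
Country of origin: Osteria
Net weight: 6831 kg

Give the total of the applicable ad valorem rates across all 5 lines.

Line A: wool → XV.1; woven → XV.1.3; unbleached → XV.1.3.1. Scheduled 8%. Fenwick agreement on XV.1: RVC ≥ 60% → 18% available; preference 18% not lower than 8% → no reduction. → 8%.
Line B: wool → XV.1; woven → XV.1.3; bleached → XV.1.3.3. Scheduled 29%. Norvale agreement on XV.2.1.1: XV.1.3.3 not covered. → 29%.
Line C: silk → XV.3; knitted → XV.3.3; dyed → XV.3.3.3. Scheduled 37%. anti-dumping (Cassovia, XV.3): +33%; total 37% + 33% = 70%. → 70%.
Line D: linen → XV.2; coated → XV.2.1; dyed → XV.2.1.2. Scheduled 12%. Norvale agreement on XV.2.1.1: XV.2.1.2 not covered. → 12%.
Line E: silk → XV.3; coated → XV.3.1; printed → XV.3.1.2. Scheduled 30%. Osteria agreement on XV.4.1.1: XV.3.1.2 not covered; Osteria agreement on XV.1.3.1: XV.3.1.2 not covered. → 30%.
Sum: 8% + 29% + 70% + 12% + 30% = 149%.

149%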